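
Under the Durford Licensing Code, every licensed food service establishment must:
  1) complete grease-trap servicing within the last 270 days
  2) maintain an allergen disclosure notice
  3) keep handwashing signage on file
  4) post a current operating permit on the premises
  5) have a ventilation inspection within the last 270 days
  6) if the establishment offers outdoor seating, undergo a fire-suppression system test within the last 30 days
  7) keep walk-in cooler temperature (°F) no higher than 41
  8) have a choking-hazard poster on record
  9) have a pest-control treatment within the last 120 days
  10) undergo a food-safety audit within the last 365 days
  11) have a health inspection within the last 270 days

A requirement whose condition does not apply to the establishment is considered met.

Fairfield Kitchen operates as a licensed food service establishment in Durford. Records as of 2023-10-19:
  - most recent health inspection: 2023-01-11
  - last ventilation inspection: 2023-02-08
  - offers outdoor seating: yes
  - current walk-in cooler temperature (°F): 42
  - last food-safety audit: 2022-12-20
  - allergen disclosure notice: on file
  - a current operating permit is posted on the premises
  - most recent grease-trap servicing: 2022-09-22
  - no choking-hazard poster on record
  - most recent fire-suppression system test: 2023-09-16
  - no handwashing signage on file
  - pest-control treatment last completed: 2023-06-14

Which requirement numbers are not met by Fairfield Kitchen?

1. grease-trap servicing 392 days ago vs limit 270 → not met
2. allergen disclosure notice present → met
3. handwashing signage absent → not met
4. current operating permit present → met
5. ventilation inspection 253 days ago vs limit 270 → met
6. condition 'offers outdoor seating' holds; fire-suppression system test 33 days ago vs limit 30 → not met
7. walk-in cooler temperature (°F) 42 > 41 → not met
8. choking-hazard poster absent → not met
9. pest-control treatment 127 days ago vs limit 120 → not met
10. food-safety audit 303 days ago vs limit 365 → met
11. health inspection 281 days ago vs limit 270 → not met
Not met: 1, 3, 6, 7, 8, 9, 11

1, 3, 6, 7, 8, 9, 11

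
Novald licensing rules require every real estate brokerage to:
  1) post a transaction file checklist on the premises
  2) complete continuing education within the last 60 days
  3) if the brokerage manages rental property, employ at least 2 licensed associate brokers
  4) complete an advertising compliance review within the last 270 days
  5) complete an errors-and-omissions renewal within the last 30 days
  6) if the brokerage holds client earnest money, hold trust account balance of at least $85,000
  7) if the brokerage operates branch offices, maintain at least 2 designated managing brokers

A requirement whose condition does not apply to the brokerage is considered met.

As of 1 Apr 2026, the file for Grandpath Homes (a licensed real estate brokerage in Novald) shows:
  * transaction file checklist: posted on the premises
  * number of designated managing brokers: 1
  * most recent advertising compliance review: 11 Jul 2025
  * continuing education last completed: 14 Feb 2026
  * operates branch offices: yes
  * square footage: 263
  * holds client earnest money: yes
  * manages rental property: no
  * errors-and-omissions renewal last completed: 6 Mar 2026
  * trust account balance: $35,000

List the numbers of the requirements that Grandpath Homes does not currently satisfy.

1. transaction file checklist present → met
2. continuing education 46 days ago vs limit 60 → met
3. condition 'manages rental property' does not hold → requirement n/a → met
4. advertising compliance review 264 days ago vs limit 270 → met
5. errors-and-omissions renewal 26 days ago vs limit 30 → met
6. condition 'holds client earnest money' holds; trust account balance $35,000 < $85,000 → not met
7. condition 'operates branch offices' holds; designated managing brokers 1 < 2 → not met
Not met: 6, 7

6, 7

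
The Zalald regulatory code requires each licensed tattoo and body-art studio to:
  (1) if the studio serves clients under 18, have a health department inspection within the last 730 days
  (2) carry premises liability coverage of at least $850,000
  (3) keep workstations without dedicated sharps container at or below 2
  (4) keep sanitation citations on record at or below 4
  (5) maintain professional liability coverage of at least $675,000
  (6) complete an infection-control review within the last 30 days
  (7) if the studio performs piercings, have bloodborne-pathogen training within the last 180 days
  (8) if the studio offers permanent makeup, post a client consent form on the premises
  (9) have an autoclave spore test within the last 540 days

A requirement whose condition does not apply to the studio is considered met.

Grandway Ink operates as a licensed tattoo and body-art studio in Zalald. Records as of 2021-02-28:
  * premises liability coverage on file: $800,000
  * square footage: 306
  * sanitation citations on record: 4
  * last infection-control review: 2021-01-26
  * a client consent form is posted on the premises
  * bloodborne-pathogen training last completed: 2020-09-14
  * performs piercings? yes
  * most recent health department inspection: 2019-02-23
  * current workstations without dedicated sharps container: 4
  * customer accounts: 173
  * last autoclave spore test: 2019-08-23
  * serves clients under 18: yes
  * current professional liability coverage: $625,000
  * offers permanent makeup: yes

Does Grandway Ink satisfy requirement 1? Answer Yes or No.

No

1. condition 'serves clients under 18' holds; health department inspection 736 days ago vs limit 730 → not met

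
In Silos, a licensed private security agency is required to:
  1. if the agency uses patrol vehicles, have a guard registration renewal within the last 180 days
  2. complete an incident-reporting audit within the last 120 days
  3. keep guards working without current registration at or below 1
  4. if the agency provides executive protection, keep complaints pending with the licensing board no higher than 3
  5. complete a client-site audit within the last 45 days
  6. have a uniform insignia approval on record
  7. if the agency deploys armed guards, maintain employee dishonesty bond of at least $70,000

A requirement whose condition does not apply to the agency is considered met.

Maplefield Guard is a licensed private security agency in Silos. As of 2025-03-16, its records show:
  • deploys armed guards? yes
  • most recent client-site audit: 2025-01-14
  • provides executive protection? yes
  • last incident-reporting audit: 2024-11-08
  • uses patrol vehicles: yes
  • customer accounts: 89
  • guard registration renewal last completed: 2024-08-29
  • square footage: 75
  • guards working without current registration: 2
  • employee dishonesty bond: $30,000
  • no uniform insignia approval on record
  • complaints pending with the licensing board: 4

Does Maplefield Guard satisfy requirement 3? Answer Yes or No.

No

3. guards working without current registration 2 > 1 → not met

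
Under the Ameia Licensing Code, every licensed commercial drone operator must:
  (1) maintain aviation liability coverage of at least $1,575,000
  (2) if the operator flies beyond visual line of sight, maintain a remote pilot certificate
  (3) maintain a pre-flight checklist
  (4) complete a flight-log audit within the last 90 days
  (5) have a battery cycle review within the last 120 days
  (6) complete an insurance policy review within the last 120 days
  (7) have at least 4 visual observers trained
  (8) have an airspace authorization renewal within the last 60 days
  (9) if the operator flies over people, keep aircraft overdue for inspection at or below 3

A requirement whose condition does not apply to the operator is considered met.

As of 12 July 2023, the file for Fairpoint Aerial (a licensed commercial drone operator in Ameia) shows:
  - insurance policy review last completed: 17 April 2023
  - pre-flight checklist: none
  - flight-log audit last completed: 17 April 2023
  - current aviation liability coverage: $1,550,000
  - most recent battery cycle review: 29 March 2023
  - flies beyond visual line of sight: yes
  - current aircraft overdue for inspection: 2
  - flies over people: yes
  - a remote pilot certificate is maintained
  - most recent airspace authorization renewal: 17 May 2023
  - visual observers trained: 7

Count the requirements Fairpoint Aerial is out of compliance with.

1. aviation liability coverage $1,550,000 < $1,575,000 → not met
2. condition 'flies beyond visual line of sight' holds; remote pilot certificate present → met
3. pre-flight checklist absent → not met
4. flight-log audit 86 days ago vs limit 90 → met
5. battery cycle review 105 days ago vs limit 120 → met
6. insurance policy review 86 days ago vs limit 120 → met
7. visual observers trained 7 ≥ 4 → met
8. airspace authorization renewal 56 days ago vs limit 60 → met
9. condition 'flies over people' holds; aircraft overdue for inspection 2 ≤ 3 → met
Not met: 2 of 9

2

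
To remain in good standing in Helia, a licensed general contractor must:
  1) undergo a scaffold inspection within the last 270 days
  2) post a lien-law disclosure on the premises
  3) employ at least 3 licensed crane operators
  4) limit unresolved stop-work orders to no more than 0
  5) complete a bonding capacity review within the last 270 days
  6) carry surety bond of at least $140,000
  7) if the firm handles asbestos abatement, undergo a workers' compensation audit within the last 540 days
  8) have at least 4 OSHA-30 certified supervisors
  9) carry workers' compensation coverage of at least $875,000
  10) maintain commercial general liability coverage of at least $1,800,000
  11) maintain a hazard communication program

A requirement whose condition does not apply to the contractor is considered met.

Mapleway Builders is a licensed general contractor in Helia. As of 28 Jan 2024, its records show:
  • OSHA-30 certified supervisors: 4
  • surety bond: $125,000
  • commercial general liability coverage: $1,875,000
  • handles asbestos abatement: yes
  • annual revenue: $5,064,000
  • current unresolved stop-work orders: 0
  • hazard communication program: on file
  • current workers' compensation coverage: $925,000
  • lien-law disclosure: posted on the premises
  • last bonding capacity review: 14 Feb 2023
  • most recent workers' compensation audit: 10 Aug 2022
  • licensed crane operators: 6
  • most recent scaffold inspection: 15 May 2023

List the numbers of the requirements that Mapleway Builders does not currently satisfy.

1. scaffold inspection 258 days ago vs limit 270 → met
2. lien-law disclosure present → met
3. licensed crane operators 6 ≥ 3 → met
4. unresolved stop-work orders 0 ≤ 0 → met
5. bonding capacity review 348 days ago vs limit 270 → not met
6. surety bond $125,000 < $140,000 → not met
7. condition 'handles asbestos abatement' holds; workers' compensation audit 536 days ago vs limit 540 → met
8. OSHA-30 certified supervisors 4 ≥ 4 → met
9. workers' compensation coverage $925,000 ≥ $875,000 → met
10. commercial general liability coverage $1,875,000 ≥ $1,800,000 → met
11. hazard communication program present → met
Not met: 5, 6

5, 6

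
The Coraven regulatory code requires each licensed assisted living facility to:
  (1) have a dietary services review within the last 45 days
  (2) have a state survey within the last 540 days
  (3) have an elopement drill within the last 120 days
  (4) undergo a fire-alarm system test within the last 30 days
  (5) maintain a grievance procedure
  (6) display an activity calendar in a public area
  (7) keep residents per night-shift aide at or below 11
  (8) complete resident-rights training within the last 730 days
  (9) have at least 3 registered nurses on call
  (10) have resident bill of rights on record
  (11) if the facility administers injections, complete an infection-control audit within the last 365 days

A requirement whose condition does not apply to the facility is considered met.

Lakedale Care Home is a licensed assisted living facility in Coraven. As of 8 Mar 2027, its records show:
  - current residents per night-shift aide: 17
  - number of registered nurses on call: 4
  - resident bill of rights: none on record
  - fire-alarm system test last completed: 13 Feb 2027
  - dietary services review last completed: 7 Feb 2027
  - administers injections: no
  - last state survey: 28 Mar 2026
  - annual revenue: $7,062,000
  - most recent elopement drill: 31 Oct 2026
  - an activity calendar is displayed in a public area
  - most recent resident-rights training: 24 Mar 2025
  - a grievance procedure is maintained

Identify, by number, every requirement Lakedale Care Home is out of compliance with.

3, 7, 10

1. dietary services review 29 days ago vs limit 45 → met
2. state survey 345 days ago vs limit 540 → met
3. elopement drill 128 days ago vs limit 120 → not met
4. fire-alarm system test 23 days ago vs limit 30 → met
5. grievance procedure present → met
6. activity calendar present → met
7. residents per night-shift aide 17 > 11 → not met
8. resident-rights training 714 days ago vs limit 730 → met
9. registered nurses on call 4 ≥ 3 → met
10. resident bill of rights absent → not met
11. condition 'administers injections' does not hold → requirement n/a → met
Not met: 3, 7, 10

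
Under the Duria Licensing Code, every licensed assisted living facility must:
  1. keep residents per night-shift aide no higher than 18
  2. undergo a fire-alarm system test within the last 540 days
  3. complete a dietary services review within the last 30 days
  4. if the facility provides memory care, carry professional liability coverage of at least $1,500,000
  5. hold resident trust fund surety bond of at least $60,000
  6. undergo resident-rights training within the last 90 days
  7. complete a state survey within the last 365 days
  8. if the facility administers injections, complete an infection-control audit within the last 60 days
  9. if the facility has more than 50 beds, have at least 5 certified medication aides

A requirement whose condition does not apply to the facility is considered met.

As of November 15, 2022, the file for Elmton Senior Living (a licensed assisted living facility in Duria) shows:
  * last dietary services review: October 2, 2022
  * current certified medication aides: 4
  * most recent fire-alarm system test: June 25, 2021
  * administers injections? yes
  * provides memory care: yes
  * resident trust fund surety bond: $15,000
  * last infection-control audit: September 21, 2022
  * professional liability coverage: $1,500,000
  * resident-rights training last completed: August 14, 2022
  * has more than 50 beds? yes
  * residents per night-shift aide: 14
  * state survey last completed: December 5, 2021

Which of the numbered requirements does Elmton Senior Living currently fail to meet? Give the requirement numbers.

1. residents per night-shift aide 14 ≤ 18 → met
2. fire-alarm system test 508 days ago vs limit 540 → met
3. dietary services review 44 days ago vs limit 30 → not met
4. condition 'provides memory care' holds; professional liability coverage $1,500,000 ≥ $1,500,000 → met
5. resident trust fund surety bond $15,000 < $60,000 → not met
6. resident-rights training 93 days ago vs limit 90 → not met
7. state survey 345 days ago vs limit 365 → met
8. condition 'administers injections' holds; infection-control audit 55 days ago vs limit 60 → met
9. condition 'has more than 50 beds' holds; certified medication aides 4 < 5 → not met
Not met: 3, 5, 6, 9

3, 5, 6, 9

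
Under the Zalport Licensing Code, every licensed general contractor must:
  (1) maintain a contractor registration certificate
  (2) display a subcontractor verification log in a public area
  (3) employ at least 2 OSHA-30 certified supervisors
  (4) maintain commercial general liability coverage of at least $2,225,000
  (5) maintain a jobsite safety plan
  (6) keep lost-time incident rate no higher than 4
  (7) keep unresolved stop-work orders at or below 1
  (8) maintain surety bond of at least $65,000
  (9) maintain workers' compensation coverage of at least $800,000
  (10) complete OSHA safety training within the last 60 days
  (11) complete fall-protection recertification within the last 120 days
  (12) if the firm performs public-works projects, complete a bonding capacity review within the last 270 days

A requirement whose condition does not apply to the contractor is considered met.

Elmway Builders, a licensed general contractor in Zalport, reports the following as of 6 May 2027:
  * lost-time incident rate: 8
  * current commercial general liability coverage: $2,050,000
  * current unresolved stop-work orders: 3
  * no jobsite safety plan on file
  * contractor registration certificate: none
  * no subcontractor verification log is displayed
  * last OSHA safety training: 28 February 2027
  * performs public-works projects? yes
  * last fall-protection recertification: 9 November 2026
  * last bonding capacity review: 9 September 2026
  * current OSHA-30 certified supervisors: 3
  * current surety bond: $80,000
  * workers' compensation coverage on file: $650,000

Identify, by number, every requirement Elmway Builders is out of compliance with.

1. contractor registration certificate absent → not met
2. subcontractor verification log absent → not met
3. OSHA-30 certified supervisors 3 ≥ 2 → met
4. commercial general liability coverage $2,050,000 < $2,225,000 → not met
5. jobsite safety plan absent → not met
6. lost-time incident rate 8 > 4 → not met
7. unresolved stop-work orders 3 > 1 → not met
8. surety bond $80,000 ≥ $65,000 → met
9. workers' compensation coverage $650,000 < $800,000 → not met
10. OSHA safety training 67 days ago vs limit 60 → not met
11. fall-protection recertification 178 days ago vs limit 120 → not met
12. condition 'performs public-works projects' holds; bonding capacity review 239 days ago vs limit 270 → met
Not met: 1, 2, 4, 5, 6, 7, 9, 10, 11

1, 2, 4, 5, 6, 7, 9, 10, 11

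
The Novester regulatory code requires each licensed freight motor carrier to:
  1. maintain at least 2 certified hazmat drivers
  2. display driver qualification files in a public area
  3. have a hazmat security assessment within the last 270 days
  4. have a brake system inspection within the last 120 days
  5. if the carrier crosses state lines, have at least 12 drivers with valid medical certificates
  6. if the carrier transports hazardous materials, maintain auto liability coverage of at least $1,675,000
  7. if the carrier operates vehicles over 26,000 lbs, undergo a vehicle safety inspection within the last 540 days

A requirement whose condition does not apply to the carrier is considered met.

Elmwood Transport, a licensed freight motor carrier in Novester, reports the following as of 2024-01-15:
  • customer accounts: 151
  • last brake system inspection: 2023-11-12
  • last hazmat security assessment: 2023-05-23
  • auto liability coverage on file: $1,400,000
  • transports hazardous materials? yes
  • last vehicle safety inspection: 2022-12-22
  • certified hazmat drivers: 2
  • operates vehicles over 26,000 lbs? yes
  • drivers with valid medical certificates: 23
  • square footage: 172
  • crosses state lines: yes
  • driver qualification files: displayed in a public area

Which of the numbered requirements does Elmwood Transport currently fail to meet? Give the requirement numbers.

6

1. certified hazmat drivers 2 ≥ 2 → met
2. driver qualification files present → met
3. hazmat security assessment 237 days ago vs limit 270 → met
4. brake system inspection 64 days ago vs limit 120 → met
5. condition 'crosses state lines' holds; drivers with valid medical certificates 23 ≥ 12 → met
6. condition 'transports hazardous materials' holds; auto liability coverage $1,400,000 < $1,675,000 → not met
7. condition 'operates vehicles over 26,000 lbs' holds; vehicle safety inspection 389 days ago vs limit 540 → met
Not met: 6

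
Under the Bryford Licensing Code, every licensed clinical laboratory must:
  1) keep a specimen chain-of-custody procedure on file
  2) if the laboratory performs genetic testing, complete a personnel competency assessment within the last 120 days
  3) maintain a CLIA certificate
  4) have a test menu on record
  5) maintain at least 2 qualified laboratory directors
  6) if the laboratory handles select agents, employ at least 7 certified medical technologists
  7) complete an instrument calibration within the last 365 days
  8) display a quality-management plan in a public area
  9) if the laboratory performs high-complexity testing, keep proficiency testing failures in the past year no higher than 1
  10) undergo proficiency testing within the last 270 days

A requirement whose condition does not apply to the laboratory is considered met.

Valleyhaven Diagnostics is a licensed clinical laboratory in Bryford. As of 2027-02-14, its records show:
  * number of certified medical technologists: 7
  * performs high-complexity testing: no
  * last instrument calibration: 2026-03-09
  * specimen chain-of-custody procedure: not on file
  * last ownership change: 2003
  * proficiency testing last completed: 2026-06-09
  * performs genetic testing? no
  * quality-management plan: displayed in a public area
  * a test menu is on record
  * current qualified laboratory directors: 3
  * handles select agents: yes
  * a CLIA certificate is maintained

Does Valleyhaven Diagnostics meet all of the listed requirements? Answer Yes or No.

1. specimen chain-of-custody procedure absent → not met
2. condition 'performs genetic testing' does not hold → requirement n/a → met
3. CLIA certificate present → met
4. test menu present → met
5. qualified laboratory directors 3 ≥ 2 → met
6. condition 'handles select agents' holds; certified medical technologists 7 ≥ 7 → met
7. instrument calibration 342 days ago vs limit 365 → met
8. quality-management plan present → met
9. condition 'performs high-complexity testing' does not hold → requirement n/a → met
10. proficiency testing 250 days ago vs limit 270 → met
Not met: 1

No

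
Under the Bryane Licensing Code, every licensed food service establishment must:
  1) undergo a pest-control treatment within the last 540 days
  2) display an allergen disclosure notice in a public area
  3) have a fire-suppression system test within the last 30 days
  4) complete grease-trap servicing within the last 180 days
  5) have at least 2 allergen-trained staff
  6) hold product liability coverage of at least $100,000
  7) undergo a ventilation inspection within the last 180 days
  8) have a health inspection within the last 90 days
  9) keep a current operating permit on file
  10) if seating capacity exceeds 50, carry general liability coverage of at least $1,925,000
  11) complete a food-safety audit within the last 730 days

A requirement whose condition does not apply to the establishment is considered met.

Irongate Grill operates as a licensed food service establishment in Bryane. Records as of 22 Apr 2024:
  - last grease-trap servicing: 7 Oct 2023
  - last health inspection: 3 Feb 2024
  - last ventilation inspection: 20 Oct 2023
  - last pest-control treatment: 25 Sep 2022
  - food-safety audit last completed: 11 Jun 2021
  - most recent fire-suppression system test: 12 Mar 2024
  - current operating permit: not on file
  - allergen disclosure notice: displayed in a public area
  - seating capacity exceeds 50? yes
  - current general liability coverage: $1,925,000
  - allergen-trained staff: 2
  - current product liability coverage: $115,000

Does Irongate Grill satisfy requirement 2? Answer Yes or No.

Yes

2. allergen disclosure notice present → met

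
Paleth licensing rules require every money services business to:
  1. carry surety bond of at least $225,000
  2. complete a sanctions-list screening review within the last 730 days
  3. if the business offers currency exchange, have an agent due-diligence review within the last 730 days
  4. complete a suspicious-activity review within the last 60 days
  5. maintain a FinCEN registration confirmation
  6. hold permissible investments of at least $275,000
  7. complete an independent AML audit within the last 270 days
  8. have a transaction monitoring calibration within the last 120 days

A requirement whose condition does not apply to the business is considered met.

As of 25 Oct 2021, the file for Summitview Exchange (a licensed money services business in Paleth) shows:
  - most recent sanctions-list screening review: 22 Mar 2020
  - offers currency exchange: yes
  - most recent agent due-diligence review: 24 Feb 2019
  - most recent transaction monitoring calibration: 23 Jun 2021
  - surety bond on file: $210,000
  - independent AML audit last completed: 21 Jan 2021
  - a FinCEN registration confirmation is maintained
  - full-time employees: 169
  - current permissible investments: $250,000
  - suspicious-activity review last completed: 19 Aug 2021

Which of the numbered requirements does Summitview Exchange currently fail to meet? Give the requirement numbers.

1. surety bond $210,000 < $225,000 → not met
2. sanctions-list screening review 582 days ago vs limit 730 → met
3. condition 'offers currency exchange' holds; agent due-diligence review 974 days ago vs limit 730 → not met
4. suspicious-activity review 67 days ago vs limit 60 → not met
5. FinCEN registration confirmation present → met
6. permissible investments $250,000 < $275,000 → not met
7. independent AML audit 277 days ago vs limit 270 → not met
8. transaction monitoring calibration 124 days ago vs limit 120 → not met
Not met: 1, 3, 4, 6, 7, 8

1, 3, 4, 6, 7, 8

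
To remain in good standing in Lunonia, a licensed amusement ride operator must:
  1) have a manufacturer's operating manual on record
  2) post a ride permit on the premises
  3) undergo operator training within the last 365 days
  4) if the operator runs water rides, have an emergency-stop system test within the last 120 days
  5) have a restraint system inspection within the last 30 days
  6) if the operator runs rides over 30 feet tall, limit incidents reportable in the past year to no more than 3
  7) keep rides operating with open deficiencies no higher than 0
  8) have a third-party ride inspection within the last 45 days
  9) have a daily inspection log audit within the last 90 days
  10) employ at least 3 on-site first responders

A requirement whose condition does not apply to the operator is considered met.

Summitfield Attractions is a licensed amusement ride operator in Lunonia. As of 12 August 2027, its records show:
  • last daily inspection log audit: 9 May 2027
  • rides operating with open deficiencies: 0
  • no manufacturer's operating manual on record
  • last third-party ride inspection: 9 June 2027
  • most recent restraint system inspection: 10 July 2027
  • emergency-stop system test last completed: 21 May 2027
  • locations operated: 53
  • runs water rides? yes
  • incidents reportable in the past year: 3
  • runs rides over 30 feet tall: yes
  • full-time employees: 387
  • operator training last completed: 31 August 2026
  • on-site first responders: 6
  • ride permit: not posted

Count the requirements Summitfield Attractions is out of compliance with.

1. manufacturer's operating manual absent → not met
2. ride permit absent → not met
3. operator training 346 days ago vs limit 365 → met
4. condition 'runs water rides' holds; emergency-stop system test 83 days ago vs limit 120 → met
5. restraint system inspection 33 days ago vs limit 30 → not met
6. condition 'runs rides over 30 feet tall' holds; incidents reportable in the past year 3 ≤ 3 → met
7. rides operating with open deficiencies 0 ≤ 0 → met
8. third-party ride inspection 64 days ago vs limit 45 → not met
9. daily inspection log audit 95 days ago vs limit 90 → not met
10. on-site first responders 6 ≥ 3 → met
Not met: 5 of 10

5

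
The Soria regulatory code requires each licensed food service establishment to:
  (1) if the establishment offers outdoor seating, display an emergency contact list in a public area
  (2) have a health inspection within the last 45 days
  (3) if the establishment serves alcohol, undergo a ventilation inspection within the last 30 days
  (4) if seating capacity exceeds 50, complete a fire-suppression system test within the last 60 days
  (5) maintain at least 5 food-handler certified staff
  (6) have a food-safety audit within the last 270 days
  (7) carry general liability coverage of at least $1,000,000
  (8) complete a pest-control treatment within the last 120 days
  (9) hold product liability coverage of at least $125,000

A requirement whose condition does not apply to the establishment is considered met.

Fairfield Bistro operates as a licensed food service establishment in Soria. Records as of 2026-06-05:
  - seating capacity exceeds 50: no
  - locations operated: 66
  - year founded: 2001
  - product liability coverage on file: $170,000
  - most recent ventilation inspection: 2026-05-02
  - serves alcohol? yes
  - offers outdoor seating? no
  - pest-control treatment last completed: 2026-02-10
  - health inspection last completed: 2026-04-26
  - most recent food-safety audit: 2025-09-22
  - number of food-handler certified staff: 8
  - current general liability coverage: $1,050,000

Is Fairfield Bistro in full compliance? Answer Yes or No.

1. condition 'offers outdoor seating' does not hold → requirement n/a → met
2. health inspection 40 days ago vs limit 45 → met
3. condition 'serves alcohol' holds; ventilation inspection 34 days ago vs limit 30 → not met
4. condition 'seating capacity exceeds 50' does not hold → requirement n/a → met
5. food-handler certified staff 8 ≥ 5 → met
6. food-safety audit 256 days ago vs limit 270 → met
7. general liability coverage $1,050,000 ≥ $1,000,000 → met
8. pest-control treatment 115 days ago vs limit 120 → met
9. product liability coverage $170,000 ≥ $125,000 → met
Not met: 3

No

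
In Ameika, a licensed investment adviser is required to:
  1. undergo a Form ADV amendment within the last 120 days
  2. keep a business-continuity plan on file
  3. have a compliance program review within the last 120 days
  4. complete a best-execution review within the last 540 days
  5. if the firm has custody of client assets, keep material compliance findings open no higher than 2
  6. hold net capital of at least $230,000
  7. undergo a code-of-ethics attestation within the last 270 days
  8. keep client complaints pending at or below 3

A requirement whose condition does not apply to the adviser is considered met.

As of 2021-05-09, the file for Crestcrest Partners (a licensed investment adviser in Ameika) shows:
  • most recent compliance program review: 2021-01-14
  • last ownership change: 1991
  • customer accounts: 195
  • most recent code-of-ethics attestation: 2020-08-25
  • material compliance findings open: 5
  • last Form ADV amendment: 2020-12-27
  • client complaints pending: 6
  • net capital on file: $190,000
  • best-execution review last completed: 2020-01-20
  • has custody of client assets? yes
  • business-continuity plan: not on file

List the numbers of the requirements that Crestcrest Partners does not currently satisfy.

1. Form ADV amendment 133 days ago vs limit 120 → not met
2. business-continuity plan absent → not met
3. compliance program review 115 days ago vs limit 120 → met
4. best-execution review 475 days ago vs limit 540 → met
5. condition 'has custody of client assets' holds; material compliance findings open 5 > 2 → not met
6. net capital $190,000 < $230,000 → not met
7. code-of-ethics attestation 257 days ago vs limit 270 → met
8. client complaints pending 6 > 3 → not met
Not met: 1, 2, 5, 6, 8

1, 2, 5, 6, 8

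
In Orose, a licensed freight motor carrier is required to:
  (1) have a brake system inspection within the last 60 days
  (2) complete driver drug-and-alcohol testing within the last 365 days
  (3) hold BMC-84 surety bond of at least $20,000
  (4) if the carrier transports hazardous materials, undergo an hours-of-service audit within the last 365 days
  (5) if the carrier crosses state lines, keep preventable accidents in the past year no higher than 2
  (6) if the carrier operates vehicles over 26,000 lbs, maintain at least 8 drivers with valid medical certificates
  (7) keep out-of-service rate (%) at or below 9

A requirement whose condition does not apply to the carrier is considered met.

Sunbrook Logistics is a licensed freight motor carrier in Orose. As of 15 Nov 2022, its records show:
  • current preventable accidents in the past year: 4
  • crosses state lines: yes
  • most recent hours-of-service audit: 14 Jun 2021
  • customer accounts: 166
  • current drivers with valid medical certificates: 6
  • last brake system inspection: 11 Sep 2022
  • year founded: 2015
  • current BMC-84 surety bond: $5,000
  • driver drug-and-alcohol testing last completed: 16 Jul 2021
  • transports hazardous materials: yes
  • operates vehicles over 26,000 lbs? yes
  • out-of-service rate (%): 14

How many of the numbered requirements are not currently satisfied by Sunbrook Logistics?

7

1. brake system inspection 65 days ago vs limit 60 → not met
2. driver drug-and-alcohol testing 487 days ago vs limit 365 → not met
3. BMC-84 surety bond $5,000 < $20,000 → not met
4. condition 'transports hazardous materials' holds; hours-of-service audit 519 days ago vs limit 365 → not met
5. condition 'crosses state lines' holds; preventable accidents in the past year 4 > 2 → not met
6. condition 'operates vehicles over 26,000 lbs' holds; drivers with valid medical certificates 6 < 8 → not met
7. out-of-service rate (%) 14 > 9 → not met
Not met: 7 of 7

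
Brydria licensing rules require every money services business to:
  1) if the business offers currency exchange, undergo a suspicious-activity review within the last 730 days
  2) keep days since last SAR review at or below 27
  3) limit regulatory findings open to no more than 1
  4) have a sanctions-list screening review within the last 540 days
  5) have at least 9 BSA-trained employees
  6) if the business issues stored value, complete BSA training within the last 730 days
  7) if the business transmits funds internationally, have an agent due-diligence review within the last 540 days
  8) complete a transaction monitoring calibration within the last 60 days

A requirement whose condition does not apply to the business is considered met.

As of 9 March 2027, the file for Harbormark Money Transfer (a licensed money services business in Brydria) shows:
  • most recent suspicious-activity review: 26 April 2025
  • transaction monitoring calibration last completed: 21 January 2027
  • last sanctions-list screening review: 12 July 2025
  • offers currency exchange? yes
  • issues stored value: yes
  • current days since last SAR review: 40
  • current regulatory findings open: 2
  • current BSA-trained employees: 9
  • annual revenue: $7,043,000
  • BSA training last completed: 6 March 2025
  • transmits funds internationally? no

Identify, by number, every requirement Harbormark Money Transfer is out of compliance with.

2, 3, 4, 6

1. condition 'offers currency exchange' holds; suspicious-activity review 682 days ago vs limit 730 → met
2. days since last SAR review 40 > 27 → not met
3. regulatory findings open 2 > 1 → not met
4. sanctions-list screening review 605 days ago vs limit 540 → not met
5. BSA-trained employees 9 ≥ 9 → met
6. condition 'issues stored value' holds; BSA training 733 days ago vs limit 730 → not met
7. condition 'transmits funds internationally' does not hold → requirement n/a → met
8. transaction monitoring calibration 47 days ago vs limit 60 → met
Not met: 2, 3, 4, 6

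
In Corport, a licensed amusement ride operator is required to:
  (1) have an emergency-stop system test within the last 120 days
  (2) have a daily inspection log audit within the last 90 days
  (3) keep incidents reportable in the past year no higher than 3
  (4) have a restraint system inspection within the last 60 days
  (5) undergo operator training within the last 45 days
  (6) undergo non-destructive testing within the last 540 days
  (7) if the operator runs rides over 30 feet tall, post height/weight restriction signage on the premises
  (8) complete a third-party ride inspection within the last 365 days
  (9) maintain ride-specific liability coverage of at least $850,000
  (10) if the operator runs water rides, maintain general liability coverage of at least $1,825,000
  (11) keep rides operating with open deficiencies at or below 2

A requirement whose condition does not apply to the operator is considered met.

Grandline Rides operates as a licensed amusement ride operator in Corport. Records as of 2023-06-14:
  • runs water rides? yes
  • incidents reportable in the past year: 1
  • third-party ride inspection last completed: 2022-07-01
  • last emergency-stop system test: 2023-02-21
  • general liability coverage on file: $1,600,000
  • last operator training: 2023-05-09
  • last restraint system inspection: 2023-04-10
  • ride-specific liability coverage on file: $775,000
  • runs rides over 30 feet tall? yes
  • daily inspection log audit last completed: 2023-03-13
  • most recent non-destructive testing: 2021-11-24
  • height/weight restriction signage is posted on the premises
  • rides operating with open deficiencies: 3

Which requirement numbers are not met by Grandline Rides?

2, 4, 6, 9, 10, 11

1. emergency-stop system test 113 days ago vs limit 120 → met
2. daily inspection log audit 93 days ago vs limit 90 → not met
3. incidents reportable in the past year 1 ≤ 3 → met
4. restraint system inspection 65 days ago vs limit 60 → not met
5. operator training 36 days ago vs limit 45 → met
6. non-destructive testing 567 days ago vs limit 540 → not met
7. condition 'runs rides over 30 feet tall' holds; height/weight restriction signage present → met
8. third-party ride inspection 348 days ago vs limit 365 → met
9. ride-specific liability coverage $775,000 < $850,000 → not met
10. condition 'runs water rides' holds; general liability coverage $1,600,000 < $1,825,000 → not met
11. rides operating with open deficiencies 3 > 2 → not met
Not met: 2, 4, 6, 9, 10, 11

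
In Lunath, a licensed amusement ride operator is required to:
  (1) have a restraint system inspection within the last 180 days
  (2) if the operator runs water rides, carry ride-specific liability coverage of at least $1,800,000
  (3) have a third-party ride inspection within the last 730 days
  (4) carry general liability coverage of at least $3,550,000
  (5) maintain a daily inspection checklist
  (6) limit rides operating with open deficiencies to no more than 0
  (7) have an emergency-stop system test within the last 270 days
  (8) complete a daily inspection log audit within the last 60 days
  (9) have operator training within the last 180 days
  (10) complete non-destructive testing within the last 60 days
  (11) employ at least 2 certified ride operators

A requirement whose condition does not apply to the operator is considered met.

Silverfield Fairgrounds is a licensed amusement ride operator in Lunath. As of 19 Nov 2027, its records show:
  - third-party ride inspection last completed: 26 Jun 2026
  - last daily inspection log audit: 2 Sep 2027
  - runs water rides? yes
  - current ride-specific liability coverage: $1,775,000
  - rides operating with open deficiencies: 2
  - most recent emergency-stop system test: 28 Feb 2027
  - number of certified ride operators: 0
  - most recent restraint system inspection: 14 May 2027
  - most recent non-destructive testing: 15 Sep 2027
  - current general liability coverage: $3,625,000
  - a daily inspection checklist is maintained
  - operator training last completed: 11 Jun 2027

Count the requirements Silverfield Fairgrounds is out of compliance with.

6

1. restraint system inspection 189 days ago vs limit 180 → not met
2. condition 'runs water rides' holds; ride-specific liability coverage $1,775,000 < $1,800,000 → not met
3. third-party ride inspection 511 days ago vs limit 730 → met
4. general liability coverage $3,625,000 ≥ $3,550,000 → met
5. daily inspection checklist present → met
6. rides operating with open deficiencies 2 > 0 → not met
7. emergency-stop system test 264 days ago vs limit 270 → met
8. daily inspection log audit 78 days ago vs limit 60 → not met
9. operator training 161 days ago vs limit 180 → met
10. non-destructive testing 65 days ago vs limit 60 → not met
11. certified ride operators 0 < 2 → not met
Not met: 6 of 11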